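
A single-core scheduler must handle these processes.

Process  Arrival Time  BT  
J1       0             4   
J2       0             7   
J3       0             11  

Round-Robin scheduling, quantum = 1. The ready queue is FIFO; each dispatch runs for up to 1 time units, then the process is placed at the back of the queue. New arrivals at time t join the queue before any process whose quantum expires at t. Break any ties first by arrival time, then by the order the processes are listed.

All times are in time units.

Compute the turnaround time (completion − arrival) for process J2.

Gantt: | J1 0-1 | J2 1-2 | J3 2-3 | J1 3-4 | J2 4-5 | J3 5-6 | J1 6-7 | J2 7-8 | J3 8-9 | J1 9-10 | J2 10-11 | J3 11-12 | J2 12-13 | J3 13-14 | J2 14-15 | J3 15-16 | J2 16-17 | J3 17-22 |
Completion: J1=10  J2=17  J3=22
Turnaround(J2) = completion − arrival = 17 − 0 = 17

17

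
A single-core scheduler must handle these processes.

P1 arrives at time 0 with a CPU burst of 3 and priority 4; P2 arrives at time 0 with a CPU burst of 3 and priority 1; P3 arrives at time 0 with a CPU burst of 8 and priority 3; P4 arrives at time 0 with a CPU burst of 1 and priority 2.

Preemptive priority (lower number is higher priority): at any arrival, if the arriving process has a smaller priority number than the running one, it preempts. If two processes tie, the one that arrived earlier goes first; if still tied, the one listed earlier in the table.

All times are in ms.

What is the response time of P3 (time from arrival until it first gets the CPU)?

4

Timeline: | P2 0-3 | P4 3-4 | P3 4-12 | P1 12-15 |
Completion: P1=15  P2=3  P3=12  P4=4
Turnaround (C−A): P1=15  P2=3  P3=12  P4=4
Response(P3) = first start − arrival = 4 − 0 = 4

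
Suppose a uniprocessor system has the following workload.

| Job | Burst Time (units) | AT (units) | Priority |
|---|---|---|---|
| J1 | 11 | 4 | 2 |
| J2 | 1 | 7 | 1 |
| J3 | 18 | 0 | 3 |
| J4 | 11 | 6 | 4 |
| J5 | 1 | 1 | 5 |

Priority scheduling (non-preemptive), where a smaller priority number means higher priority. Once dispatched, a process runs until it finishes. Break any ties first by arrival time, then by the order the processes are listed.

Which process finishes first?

Gantt: | J3 0-18 | J2 18-19 | J1 19-30 | J4 30-41 | J5 41-42 |
Completion: J1=30  J2=19  J3=18  J4=41  J5=42
Turnaround (C−A): J1=26  J2=12  J3=18  J4=35  J5=41
Finish order: J3 → J2 → J1 → J4 → J5

J3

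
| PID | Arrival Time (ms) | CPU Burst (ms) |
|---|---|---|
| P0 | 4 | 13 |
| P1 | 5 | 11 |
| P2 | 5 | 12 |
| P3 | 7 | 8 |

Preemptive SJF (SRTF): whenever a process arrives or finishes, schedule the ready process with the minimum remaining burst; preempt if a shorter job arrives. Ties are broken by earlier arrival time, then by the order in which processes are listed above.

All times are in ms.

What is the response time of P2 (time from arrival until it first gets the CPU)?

Timeline: | idle 0-4 | P0 4-5 | P1 5-7 | P3 7-15 | P1 15-24 | P0 24-36 | P2 36-48 |
Completion: P0=36  P1=24  P2=48  P3=15
Turnaround (C−A): P0=32  P1=19  P2=43  P3=8
Response(P2) = first start − arrival = 36 − 5 = 31

31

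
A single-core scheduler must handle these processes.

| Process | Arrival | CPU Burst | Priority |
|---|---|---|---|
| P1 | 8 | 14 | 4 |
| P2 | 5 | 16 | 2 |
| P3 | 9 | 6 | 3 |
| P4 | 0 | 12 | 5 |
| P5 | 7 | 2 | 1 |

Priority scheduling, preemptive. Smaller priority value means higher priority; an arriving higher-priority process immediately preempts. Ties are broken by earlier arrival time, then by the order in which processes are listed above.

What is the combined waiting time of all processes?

75

Gantt: | P4 0-5 | P2 5-7 | P5 7-9 | P2 9-23 | P3 23-29 | P1 29-43 | P4 43-50 |
Completion: P1=43  P2=23  P3=29  P4=50  P5=9
Turnaround (C−A): P1=35  P2=18  P3=20  P4=50  P5=2
Waiting = turnaround − burst: P1=21, P2=2, P3=14, P4=38, P5=0
Total waiting = 21 + 2 + 14 + 38 + 0 = 75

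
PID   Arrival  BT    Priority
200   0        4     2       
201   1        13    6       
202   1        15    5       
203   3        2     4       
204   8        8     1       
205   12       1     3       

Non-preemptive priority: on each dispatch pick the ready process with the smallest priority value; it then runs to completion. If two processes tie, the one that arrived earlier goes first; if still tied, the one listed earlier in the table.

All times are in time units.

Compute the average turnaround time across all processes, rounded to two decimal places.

Gantt: | 200 0-4 | 203 4-6 | 202 6-21 | 204 21-29 | 205 29-30 | 201 30-43 |
Completion: 200=4  201=43  202=21  203=6  204=29  205=30
Turnaround (C−A): 200=4  201=42  202=20  203=3  204=21  205=18
Turnaround times: 200=4, 201=42, 202=20, 203=3, 204=21, 205=18
Average turnaround = (4+42+20+3+21+18) / 6 = 108/6 = 18.00

18.00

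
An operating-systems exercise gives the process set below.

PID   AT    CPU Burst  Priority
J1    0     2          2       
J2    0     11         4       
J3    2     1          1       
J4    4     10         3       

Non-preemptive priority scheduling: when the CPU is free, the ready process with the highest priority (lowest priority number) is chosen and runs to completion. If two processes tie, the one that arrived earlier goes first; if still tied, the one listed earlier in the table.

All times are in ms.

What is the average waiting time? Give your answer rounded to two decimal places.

Schedule: | J1 0-2 | J3 2-3 | J2 3-14 | J4 14-24 |
Completion: J1=2  J2=14  J3=3  J4=24
Turnaround (C−A): J1=2  J2=14  J3=1  J4=20
Waiting times: J1=0, J2=3, J3=0, J4=10
Average waiting = (0+3+0+10) / 4 = 13/4 = 3.25

3.25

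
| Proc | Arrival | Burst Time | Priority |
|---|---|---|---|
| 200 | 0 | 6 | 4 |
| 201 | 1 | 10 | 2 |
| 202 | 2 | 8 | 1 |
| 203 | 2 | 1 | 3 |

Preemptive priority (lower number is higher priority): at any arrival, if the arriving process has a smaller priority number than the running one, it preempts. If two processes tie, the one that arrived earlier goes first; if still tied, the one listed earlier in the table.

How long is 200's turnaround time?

25

Gantt: | 200 0-1 | 201 1-2 | 202 2-10 | 201 10-19 | 203 19-20 | 200 20-25 |
Completion: 200=25  201=19  202=10  203=20
Turnaround(200) = completion − arrival = 25 − 0 = 25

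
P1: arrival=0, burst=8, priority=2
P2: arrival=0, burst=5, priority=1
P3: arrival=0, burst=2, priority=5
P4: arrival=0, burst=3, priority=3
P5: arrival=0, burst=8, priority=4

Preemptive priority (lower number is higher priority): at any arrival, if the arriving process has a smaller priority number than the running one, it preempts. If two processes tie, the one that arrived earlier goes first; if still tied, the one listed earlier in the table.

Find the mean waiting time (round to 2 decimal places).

Gantt: | P2 0-5 | P1 5-13 | P4 13-16 | P5 16-24 | P3 24-26 |
Completion: P1=13  P2=5  P3=26  P4=16  P5=24
Turnaround (C−A): P1=13  P2=5  P3=26  P4=16  P5=24
Waiting times: P1=5, P2=0, P3=24, P4=13, P5=16
Average waiting = (5+0+24+13+16) / 5 = 58/5 = 11.60

11.60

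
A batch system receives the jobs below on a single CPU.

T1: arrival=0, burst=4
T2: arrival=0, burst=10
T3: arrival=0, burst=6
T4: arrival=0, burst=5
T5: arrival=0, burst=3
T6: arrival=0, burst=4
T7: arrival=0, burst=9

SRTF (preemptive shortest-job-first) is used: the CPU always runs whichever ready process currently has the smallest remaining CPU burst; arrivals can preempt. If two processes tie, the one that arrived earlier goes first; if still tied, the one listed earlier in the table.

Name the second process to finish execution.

Gantt: | T5 0-3 | T1 3-7 | T6 7-11 | T4 11-16 | T3 16-22 | T7 22-31 | T2 31-41 |
Completion: T1=7  T2=41  T3=22  T4=16  T5=3  T6=11  T7=31
Turnaround (C−A): T1=7  T2=41  T3=22  T4=16  T5=3  T6=11  T7=31
Finish order: T5 → T1 → T6 → T4 → T3 → T7 → T2

T1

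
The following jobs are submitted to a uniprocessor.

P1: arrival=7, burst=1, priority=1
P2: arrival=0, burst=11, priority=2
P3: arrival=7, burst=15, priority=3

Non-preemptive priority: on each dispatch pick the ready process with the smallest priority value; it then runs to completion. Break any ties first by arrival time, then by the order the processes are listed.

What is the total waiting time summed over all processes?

9

Schedule: | P2 0-11 | P1 11-12 | P3 12-27 |
Completion: P1=12  P2=11  P3=27
Turnaround (C−A): P1=5  P2=11  P3=20
Waiting = turnaround − burst: P1=4, P2=0, P3=5
Total waiting = 4 + 0 + 5 = 9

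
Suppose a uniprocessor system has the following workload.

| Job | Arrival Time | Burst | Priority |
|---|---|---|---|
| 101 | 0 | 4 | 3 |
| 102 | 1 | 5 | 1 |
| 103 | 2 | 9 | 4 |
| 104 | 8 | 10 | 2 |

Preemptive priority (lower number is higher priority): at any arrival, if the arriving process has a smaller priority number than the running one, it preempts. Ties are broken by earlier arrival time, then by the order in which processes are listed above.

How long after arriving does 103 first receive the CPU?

Gantt: | 101 0-1 | 102 1-6 | 101 6-8 | 104 8-18 | 101 18-19 | 103 19-28 |
Completion: 101=19  102=6  103=28  104=18
Turnaround (C−A): 101=19  102=5  103=26  104=10
Response(103) = first start − arrival = 19 − 2 = 17

17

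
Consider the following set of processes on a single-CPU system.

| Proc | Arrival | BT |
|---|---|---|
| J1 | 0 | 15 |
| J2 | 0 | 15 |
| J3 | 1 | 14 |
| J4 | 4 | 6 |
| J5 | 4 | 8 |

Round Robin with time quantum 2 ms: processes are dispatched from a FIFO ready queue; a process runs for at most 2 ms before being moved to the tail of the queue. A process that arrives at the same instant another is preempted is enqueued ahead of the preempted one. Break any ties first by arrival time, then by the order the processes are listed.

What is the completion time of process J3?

Gantt: | J1 0-2 | J2 2-4 | J3 4-6 | J1 6-8 | J4 8-10 | J5 10-12 | J2 12-14 | J3 14-16 | J1 16-18 | J4 18-20 | J5 20-22 | J2 22-24 | J3 24-26 | J1 26-28 | J4 28-30 | J5 30-32 | J2 32-34 | J3 34-36 | J1 36-38 | J5 38-40 | J2 40-42 | J3 42-44 | J1 44-46 | J2 46-48 | J3 48-50 | J1 50-52 | J2 52-54 | J3 54-56 | J1 56-57 | J2 57-58 |
Completion: J1=57  J2=58  J3=56  J4=30  J5=40
Turnaround (C−A): J1=57  J2=58  J3=55  J4=26  J5=36

56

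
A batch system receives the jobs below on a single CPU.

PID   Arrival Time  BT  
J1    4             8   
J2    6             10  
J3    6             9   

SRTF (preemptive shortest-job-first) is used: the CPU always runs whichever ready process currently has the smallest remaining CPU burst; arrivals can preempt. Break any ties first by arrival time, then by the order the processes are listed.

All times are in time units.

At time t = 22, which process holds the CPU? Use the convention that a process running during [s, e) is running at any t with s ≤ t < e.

J2

Gantt: | idle 0-4 | J1 4-12 | J3 12-21 | J2 21-31 |
Completion: J1=12  J2=31  J3=21
Turnaround (C−A): J1=8  J2=25  J3=15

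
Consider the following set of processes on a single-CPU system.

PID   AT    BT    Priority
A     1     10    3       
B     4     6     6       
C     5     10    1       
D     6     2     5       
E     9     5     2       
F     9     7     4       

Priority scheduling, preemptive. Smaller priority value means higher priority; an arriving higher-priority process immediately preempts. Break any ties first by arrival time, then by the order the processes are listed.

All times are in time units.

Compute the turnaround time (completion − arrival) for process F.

24

Schedule: | idle 0-1 | A 1-5 | C 5-15 | E 15-20 | A 20-26 | F 26-33 | D 33-35 | B 35-41 |
Completion: A=26  B=41  C=15  D=35  E=20  F=33
Turnaround(F) = completion − arrival = 33 − 9 = 24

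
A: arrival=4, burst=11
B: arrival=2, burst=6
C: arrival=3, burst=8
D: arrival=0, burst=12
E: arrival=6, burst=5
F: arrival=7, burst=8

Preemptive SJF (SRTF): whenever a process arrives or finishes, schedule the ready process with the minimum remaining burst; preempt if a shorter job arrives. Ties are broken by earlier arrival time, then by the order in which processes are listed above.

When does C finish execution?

21

Gantt: | D 0-2 | B 2-8 | E 8-13 | C 13-21 | F 21-29 | D 29-39 | A 39-50 |
Completion: A=50  B=8  C=21  D=39  E=13  F=29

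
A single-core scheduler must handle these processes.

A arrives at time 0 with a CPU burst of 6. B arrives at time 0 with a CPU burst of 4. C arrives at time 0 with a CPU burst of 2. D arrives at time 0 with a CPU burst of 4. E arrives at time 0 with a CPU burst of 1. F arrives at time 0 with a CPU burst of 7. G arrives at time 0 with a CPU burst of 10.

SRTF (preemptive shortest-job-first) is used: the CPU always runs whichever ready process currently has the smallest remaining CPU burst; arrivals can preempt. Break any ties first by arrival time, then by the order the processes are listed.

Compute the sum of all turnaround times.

Timeline: | E 0-1 | C 1-3 | B 3-7 | D 7-11 | A 11-17 | F 17-24 | G 24-34 |
Completion: A=17  B=7  C=3  D=11  E=1  F=24  G=34
Turnaround = completion − arrival: A=17, B=7, C=3, D=11, E=1, F=24, G=34
Total turnaround = 17 + 7 + 3 + 11 + 1 + 24 + 34 = 97

97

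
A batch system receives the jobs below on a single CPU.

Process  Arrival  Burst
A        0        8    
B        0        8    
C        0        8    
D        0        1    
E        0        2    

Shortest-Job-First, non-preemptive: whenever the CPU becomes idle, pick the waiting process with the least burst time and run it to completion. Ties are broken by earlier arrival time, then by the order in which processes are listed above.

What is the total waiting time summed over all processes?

Timeline: | D 0-1 | E 1-3 | A 3-11 | B 11-19 | C 19-27 |
Completion: A=11  B=19  C=27  D=1  E=3
Waiting = turnaround − burst: A=3, B=11, C=19, D=0, E=1
Total waiting = 3 + 11 + 19 + 0 + 1 = 34

34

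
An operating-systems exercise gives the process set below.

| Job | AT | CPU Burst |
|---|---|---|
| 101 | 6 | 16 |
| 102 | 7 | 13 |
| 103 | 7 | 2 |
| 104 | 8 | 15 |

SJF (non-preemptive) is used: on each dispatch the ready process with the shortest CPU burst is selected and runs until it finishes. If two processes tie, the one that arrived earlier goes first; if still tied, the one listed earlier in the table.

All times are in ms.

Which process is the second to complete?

103

Schedule: | idle 0-6 | 101 6-22 | 103 22-24 | 102 24-37 | 104 37-52 |
Completion: 101=22  102=37  103=24  104=52
Turnaround (C−A): 101=16  102=30  103=17  104=44
Finish order: 101 → 103 → 102 → 104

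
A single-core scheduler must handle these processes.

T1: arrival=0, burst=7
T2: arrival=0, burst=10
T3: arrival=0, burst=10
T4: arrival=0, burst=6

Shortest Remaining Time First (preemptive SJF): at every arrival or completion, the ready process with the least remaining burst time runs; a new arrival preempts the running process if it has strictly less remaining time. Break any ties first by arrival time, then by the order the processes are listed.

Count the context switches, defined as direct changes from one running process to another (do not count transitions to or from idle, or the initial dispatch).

Schedule: | T4 0-6 | T1 6-13 | T2 13-23 | T3 23-33 |
Completion: T1=13  T2=23  T3=33  T4=6

3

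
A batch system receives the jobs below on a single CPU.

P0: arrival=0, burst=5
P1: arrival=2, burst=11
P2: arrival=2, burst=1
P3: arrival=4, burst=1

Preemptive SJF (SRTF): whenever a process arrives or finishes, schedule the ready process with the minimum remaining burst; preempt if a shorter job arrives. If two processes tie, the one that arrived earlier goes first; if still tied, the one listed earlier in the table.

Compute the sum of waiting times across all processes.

7

Timeline: | P0 0-2 | P2 2-3 | P0 3-4 | P3 4-5 | P0 5-7 | P1 7-18 |
Completion: P0=7  P1=18  P2=3  P3=5
Waiting = turnaround − burst: P0=2, P1=5, P2=0, P3=0
Total waiting = 2 + 5 + 0 + 0 = 7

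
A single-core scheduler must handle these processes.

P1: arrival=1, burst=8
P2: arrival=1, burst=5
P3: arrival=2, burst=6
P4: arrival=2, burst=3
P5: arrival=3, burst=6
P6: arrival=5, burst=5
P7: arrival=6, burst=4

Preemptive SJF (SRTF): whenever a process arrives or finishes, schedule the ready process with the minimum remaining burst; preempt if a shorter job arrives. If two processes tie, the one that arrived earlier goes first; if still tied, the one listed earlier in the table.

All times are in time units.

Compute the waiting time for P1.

Gantt: | idle 0-1 | P2 1-2 | P4 2-5 | P2 5-9 | P7 9-13 | P6 13-18 | P3 18-24 | P5 24-30 | P1 30-38 |
Completion: P1=38  P2=9  P3=24  P4=5  P5=30  P6=18  P7=13
Waiting(P1) = turnaround − burst = 37 − 8 = 29

29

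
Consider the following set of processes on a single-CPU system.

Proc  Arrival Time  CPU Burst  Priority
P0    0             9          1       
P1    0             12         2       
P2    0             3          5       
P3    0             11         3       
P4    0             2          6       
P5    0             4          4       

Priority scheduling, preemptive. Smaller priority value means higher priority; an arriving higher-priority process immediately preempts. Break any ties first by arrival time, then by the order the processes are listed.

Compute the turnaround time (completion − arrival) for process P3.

Schedule: | P0 0-9 | P1 9-21 | P3 21-32 | P5 32-36 | P2 36-39 | P4 39-41 |
Completion: P0=9  P1=21  P2=39  P3=32  P4=41  P5=36
Turnaround(P3) = completion − arrival = 32 − 0 = 32

32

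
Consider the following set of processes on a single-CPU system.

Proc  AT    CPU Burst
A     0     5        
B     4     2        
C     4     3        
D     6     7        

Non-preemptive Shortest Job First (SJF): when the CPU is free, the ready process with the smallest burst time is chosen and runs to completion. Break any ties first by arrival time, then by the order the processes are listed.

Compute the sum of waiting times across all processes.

8

Schedule: | A 0-5 | B 5-7 | C 7-10 | D 10-17 |
Completion: A=5  B=7  C=10  D=17
Turnaround (C−A): A=5  B=3  C=6  D=11
Waiting = turnaround − burst: A=0, B=1, C=3, D=4
Total waiting = 0 + 1 + 3 + 4 = 8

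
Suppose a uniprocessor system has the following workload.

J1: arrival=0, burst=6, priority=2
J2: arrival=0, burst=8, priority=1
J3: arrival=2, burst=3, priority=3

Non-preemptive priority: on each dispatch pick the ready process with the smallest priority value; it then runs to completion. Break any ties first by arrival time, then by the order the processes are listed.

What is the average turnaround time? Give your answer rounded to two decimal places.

12.33

Schedule: | J2 0-8 | J1 8-14 | J3 14-17 |
Completion: J1=14  J2=8  J3=17
Turnaround (C−A): J1=14  J2=8  J3=15
Turnaround times: J1=14, J2=8, J3=15
Average turnaround = (14+8+15) / 3 = 37/3 = 12.33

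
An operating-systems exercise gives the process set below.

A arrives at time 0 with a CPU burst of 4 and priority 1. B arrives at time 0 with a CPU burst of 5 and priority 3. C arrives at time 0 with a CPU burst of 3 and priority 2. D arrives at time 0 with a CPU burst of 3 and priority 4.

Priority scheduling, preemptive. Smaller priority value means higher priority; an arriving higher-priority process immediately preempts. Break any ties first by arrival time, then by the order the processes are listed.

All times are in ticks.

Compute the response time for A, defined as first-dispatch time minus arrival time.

Timeline: | A 0-4 | C 4-7 | B 7-12 | D 12-15 |
Completion: A=4  B=12  C=7  D=15
Response(A) = first start − arrival = 0 − 0 = 0

0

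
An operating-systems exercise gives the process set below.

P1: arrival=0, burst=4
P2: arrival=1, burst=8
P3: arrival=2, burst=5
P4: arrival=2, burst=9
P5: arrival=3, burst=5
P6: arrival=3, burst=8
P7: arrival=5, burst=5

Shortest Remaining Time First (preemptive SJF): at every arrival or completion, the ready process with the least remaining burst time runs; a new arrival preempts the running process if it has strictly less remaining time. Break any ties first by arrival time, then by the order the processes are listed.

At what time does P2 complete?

Timeline: | P1 0-4 | P3 4-9 | P5 9-14 | P7 14-19 | P2 19-27 | P6 27-35 | P4 35-44 |
Completion: P1=4  P2=27  P3=9  P4=44  P5=14  P6=35  P7=19

27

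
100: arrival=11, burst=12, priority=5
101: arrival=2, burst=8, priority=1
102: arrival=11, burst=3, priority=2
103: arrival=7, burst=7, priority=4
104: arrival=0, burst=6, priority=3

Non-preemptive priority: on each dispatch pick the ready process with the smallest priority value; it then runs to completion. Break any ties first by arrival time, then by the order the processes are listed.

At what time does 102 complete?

Gantt: | 104 0-6 | 101 6-14 | 102 14-17 | 103 17-24 | 100 24-36 |
Completion: 100=36  101=14  102=17  103=24  104=6
Turnaround (C−A): 100=25  101=12  102=6  103=17  104=6

17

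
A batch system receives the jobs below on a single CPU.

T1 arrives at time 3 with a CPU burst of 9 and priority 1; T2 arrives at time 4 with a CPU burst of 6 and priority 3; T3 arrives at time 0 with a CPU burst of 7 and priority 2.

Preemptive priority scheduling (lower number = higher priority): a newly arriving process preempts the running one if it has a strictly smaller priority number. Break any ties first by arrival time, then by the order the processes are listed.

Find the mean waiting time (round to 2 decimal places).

Timeline: | T3 0-3 | T1 3-12 | T3 12-16 | T2 16-22 |
Completion: T1=12  T2=22  T3=16
Waiting times: T1=0, T2=12, T3=9
Average waiting = (0+12+9) / 3 = 21/3 = 7.00

7.00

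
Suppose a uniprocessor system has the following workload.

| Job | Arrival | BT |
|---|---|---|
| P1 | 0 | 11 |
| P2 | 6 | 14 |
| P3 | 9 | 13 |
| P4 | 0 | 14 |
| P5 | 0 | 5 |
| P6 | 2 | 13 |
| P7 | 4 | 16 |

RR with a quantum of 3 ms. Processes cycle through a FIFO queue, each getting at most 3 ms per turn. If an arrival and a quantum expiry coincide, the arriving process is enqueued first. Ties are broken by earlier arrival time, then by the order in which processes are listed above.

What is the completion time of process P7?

86

Schedule: | P1 0-3 | P4 3-6 | P5 6-9 | P6 9-12 | P1 12-15 | P7 15-18 | P2 18-21 | P4 21-24 | P3 24-27 | P5 27-29 | P6 29-32 | P1 32-35 | P7 35-38 | P2 38-41 | P4 41-44 | P3 44-47 | P6 47-50 | P1 50-52 | P7 52-55 | P2 55-58 | P4 58-61 | P3 61-64 | P6 64-67 | P7 67-70 | P2 70-73 | P4 73-75 | P3 75-78 | P6 78-79 | P7 79-82 | P2 82-84 | P3 84-85 | P7 85-86 |
Completion: P1=52  P2=84  P3=85  P4=75  P5=29  P6=79  P7=86
Turnaround (C−A): P1=52  P2=78  P3=76  P4=75  P5=29  P6=77  P7=82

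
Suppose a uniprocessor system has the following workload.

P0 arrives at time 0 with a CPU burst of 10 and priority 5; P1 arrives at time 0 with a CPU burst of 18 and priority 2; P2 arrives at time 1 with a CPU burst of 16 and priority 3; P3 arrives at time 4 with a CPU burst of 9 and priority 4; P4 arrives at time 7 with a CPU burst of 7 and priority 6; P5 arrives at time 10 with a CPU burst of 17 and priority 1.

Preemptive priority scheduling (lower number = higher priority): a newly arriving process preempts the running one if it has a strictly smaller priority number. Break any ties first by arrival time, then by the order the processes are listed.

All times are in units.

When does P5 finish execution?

Schedule: | P1 0-10 | P5 10-27 | P1 27-35 | P2 35-51 | P3 51-60 | P0 60-70 | P4 70-77 |
Completion: P0=70  P1=35  P2=51  P3=60  P4=77  P5=27
Turnaround (C−A): P0=70  P1=35  P2=50  P3=56  P4=70  P5=17

27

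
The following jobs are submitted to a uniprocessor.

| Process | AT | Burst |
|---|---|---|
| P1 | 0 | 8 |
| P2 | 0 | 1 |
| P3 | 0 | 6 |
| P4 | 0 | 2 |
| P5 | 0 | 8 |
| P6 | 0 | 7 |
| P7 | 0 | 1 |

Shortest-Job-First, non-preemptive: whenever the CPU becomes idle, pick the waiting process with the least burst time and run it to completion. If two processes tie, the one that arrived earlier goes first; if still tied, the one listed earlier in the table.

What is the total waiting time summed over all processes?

Timeline: | P2 0-1 | P7 1-2 | P4 2-4 | P3 4-10 | P6 10-17 | P1 17-25 | P5 25-33 |
Completion: P1=25  P2=1  P3=10  P4=4  P5=33  P6=17  P7=2
Turnaround (C−A): P1=25  P2=1  P3=10  P4=4  P5=33  P6=17  P7=2
Waiting = turnaround − burst: P1=17, P2=0, P3=4, P4=2, P5=25, P6=10, P7=1
Total waiting = 17 + 0 + 4 + 2 + 25 + 10 + 1 = 59

59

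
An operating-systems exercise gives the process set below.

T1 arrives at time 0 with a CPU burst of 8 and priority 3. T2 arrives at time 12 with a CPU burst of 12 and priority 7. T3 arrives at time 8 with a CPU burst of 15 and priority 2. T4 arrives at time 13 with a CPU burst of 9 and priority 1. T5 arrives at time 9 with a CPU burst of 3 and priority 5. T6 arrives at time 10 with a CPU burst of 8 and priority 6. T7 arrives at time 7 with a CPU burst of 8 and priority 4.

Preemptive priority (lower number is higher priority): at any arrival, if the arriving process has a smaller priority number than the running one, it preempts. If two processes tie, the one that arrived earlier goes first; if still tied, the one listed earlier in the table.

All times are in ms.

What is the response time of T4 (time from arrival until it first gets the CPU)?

0

Timeline: | T1 0-8 | T3 8-13 | T4 13-22 | T3 22-32 | T7 32-40 | T5 40-43 | T6 43-51 | T2 51-63 |
Completion: T1=8  T2=63  T3=32  T4=22  T5=43  T6=51  T7=40
Response(T4) = first start − arrival = 13 − 13 = 0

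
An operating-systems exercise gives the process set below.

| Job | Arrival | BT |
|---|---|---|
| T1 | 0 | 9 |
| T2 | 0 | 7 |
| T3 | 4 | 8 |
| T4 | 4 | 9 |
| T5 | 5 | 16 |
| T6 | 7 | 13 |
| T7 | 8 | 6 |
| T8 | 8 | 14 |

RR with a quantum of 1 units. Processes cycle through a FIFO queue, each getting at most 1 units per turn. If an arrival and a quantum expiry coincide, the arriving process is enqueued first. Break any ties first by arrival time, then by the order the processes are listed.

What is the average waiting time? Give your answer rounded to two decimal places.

Gantt: | T1 0-1 | T2 1-2 | T1 2-3 | T2 3-4 | T1 4-5 | T3 5-6 | T4 6-7 | T2 7-8 | T5 8-9 | T1 9-10 | T3 10-11 | T6 11-12 | T4 12-13 | T7 13-14 | T8 14-15 | T2 15-16 | T5 16-17 | T1 17-18 | T3 18-19 | T6 19-20 | T4 20-21 | T7 21-22 | T8 22-23 | T2 23-24 | T5 24-25 | T1 25-26 | T3 26-27 | T6 27-28 | T4 28-29 | T7 29-30 | T8 30-31 | T2 31-32 | T5 32-33 | T1 33-34 | T3 34-35 | T6 35-36 | T4 36-37 | T7 37-38 | T8 38-39 | T2 39-40 | T5 40-41 | T1 41-42 | T3 42-43 | T6 43-44 | T4 44-45 | T7 45-46 | T8 46-47 | T5 47-48 | T1 48-49 | T3 49-50 | T6 50-51 | T4 51-52 | T7 52-53 | T8 53-54 | T5 54-55 | T3 55-56 | T6 56-57 | T4 57-58 | T8 58-59 | T5 59-60 | T6 60-61 | T4 61-62 | T8 62-63 | T5 63-64 | T6 64-65 | T8 65-66 | T5 66-67 | T6 67-68 | T8 68-69 | T5 69-70 | T6 70-71 | T8 71-72 | T5 72-73 | T6 73-74 | T8 74-75 | T5 75-76 | T6 76-77 | T8 77-78 | T5 78-79 | T8 79-80 | T5 80-82 |
Completion: T1=49  T2=40  T3=56  T4=62  T5=82  T6=77  T7=53  T8=80
Waiting times: T1=40, T2=33, T3=44, T4=49, T5=61, T6=57, T7=39, T8=58
Average waiting = (40+33+44+49+61+57+39+58) / 8 = 381/8 = 47.63

47.63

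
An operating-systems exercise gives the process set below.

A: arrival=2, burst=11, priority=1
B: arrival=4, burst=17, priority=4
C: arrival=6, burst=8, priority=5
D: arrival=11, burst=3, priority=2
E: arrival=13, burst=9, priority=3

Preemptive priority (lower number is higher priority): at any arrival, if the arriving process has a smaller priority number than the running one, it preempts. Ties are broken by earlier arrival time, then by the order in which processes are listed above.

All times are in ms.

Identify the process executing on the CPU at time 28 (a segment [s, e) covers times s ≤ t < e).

Timeline: | idle 0-2 | A 2-13 | D 13-16 | E 16-25 | B 25-42 | C 42-50 |
Completion: A=13  B=42  C=50  D=16  E=25

B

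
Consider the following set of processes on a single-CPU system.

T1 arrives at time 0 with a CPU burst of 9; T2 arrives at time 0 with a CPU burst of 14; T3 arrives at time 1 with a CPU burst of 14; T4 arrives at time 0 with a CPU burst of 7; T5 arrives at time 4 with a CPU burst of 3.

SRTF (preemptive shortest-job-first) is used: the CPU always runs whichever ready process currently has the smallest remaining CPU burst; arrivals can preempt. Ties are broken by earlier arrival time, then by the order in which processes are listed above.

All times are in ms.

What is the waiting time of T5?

3

Gantt: | T4 0-7 | T5 7-10 | T1 10-19 | T2 19-33 | T3 33-47 |
Completion: T1=19  T2=33  T3=47  T4=7  T5=10
Waiting(T5) = turnaround − burst = 6 − 3 = 3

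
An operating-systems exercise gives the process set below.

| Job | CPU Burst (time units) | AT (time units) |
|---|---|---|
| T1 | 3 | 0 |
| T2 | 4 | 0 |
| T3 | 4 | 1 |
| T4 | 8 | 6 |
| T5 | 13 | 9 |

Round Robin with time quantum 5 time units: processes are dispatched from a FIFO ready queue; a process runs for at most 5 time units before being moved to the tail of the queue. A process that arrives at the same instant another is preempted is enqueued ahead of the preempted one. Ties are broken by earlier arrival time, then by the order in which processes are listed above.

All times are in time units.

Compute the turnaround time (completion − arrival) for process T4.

18

Schedule: | T1 0-3 | T2 3-7 | T3 7-11 | T4 11-16 | T5 16-21 | T4 21-24 | T5 24-32 |
Completion: T1=3  T2=7  T3=11  T4=24  T5=32
Turnaround (C−A): T1=3  T2=7  T3=10  T4=18  T5=23
Turnaround(T4) = completion − arrival = 24 − 6 = 18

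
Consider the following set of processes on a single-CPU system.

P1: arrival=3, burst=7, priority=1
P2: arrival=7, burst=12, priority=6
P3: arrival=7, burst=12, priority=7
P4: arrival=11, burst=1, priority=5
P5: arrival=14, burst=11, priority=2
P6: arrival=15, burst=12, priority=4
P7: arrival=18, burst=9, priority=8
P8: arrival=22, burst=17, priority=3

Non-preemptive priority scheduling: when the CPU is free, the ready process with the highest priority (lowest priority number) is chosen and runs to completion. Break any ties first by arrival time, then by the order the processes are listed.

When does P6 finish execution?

62

Schedule: | idle 0-3 | P1 3-10 | P2 10-22 | P5 22-33 | P8 33-50 | P6 50-62 | P4 62-63 | P3 63-75 | P7 75-84 |
Completion: P1=10  P2=22  P3=75  P4=63  P5=33  P6=62  P7=84  P8=50
Turnaround (C−A): P1=7  P2=15  P3=68  P4=52  P5=19  P6=47  P7=66  P8=28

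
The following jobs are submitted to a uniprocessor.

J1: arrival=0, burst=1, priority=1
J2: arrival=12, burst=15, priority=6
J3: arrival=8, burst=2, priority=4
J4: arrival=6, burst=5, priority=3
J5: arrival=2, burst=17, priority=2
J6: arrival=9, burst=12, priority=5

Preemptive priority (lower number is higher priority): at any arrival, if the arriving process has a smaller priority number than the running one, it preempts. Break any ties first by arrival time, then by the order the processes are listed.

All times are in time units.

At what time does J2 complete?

53

Gantt: | J1 0-1 | idle 1-2 | J5 2-19 | J4 19-24 | J3 24-26 | J6 26-38 | J2 38-53 |
Completion: J1=1  J2=53  J3=26  J4=24  J5=19  J6=38
Turnaround (C−A): J1=1  J2=41  J3=18  J4=18  J5=17  J6=29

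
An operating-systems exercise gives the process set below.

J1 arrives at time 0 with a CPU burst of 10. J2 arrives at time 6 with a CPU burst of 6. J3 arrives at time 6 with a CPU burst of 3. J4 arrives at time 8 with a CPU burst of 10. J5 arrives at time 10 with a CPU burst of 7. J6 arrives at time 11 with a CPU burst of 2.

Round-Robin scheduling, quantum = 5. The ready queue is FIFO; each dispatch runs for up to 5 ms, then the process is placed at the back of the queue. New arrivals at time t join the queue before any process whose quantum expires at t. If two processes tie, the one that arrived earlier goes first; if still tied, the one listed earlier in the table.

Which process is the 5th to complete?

Gantt: | J1 0-10 | J2 10-15 | J3 15-18 | J4 18-23 | J5 23-28 | J6 28-30 | J2 30-31 | J4 31-36 | J5 36-38 |
Completion: J1=10  J2=31  J3=18  J4=36  J5=38  J6=30
Finish order: J1 → J3 → J6 → J2 → J4 → J5

J4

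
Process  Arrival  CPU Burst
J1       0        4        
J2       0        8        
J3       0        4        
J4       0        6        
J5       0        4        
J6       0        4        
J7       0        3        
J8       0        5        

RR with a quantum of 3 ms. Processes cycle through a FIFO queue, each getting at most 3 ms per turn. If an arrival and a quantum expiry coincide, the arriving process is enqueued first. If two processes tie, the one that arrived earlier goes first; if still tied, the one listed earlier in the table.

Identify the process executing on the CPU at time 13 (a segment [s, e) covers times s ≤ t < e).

J5

Schedule: | J1 0-3 | J2 3-6 | J3 6-9 | J4 9-12 | J5 12-15 | J6 15-18 | J7 18-21 | J8 21-24 | J1 24-25 | J2 25-28 | J3 28-29 | J4 29-32 | J5 32-33 | J6 33-34 | J8 34-36 | J2 36-38 |
Completion: J1=25  J2=38  J3=29  J4=32  J5=33  J6=34  J7=21  J8=36
Turnaround (C−A): J1=25  J2=38  J3=29  J4=32  J5=33  J6=34  J7=21  J8=36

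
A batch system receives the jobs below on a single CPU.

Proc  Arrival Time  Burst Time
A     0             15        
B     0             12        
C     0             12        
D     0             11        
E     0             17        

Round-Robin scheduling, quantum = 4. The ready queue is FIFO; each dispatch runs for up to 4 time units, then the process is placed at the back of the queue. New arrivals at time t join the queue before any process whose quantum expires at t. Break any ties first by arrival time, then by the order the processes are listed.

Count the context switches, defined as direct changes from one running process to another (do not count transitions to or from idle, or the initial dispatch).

16

Schedule: | A 0-4 | B 4-8 | C 8-12 | D 12-16 | E 16-20 | A 20-24 | B 24-28 | C 28-32 | D 32-36 | E 36-40 | A 40-44 | B 44-48 | C 48-52 | D 52-55 | E 55-59 | A 59-62 | E 62-67 |
Completion: A=62  B=48  C=52  D=55  E=67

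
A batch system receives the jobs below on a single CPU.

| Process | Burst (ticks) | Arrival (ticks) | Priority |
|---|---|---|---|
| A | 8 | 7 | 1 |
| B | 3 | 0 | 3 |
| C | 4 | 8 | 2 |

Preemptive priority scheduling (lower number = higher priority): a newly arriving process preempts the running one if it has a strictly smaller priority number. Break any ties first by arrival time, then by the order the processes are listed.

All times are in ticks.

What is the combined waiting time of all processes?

Gantt: | B 0-3 | idle 3-7 | A 7-15 | C 15-19 |
Completion: A=15  B=3  C=19
Turnaround (C−A): A=8  B=3  C=11
Waiting = turnaround − burst: A=0, B=0, C=7
Total waiting = 0 + 0 + 7 = 7

7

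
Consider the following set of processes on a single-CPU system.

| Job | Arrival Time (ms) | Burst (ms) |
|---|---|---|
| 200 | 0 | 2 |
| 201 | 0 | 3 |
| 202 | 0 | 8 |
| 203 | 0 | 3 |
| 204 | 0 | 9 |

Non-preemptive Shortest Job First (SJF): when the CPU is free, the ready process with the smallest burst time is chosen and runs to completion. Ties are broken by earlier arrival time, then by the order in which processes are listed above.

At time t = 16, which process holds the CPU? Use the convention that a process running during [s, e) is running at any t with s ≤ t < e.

Schedule: | 200 0-2 | 201 2-5 | 203 5-8 | 202 8-16 | 204 16-25 |
Completion: 200=2  201=5  202=16  203=8  204=25
Turnaround (C−A): 200=2  201=5  202=16  203=8  204=25

204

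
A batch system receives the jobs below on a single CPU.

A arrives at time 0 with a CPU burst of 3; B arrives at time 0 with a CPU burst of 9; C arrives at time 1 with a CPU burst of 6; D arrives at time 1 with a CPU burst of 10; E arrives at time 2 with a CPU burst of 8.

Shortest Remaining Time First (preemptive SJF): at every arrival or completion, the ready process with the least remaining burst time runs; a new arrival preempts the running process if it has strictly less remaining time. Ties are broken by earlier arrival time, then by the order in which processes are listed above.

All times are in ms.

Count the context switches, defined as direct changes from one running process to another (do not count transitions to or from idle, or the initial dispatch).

Schedule: | A 0-3 | C 3-9 | E 9-17 | B 17-26 | D 26-36 |
Completion: A=3  B=26  C=9  D=36  E=17
Turnaround (C−A): A=3  B=26  C=8  D=35  E=15

4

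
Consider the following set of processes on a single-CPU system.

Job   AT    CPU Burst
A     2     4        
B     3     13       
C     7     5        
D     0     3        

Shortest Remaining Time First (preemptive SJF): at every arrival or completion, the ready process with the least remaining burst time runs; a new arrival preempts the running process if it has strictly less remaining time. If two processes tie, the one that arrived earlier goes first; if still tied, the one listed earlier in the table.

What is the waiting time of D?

Timeline: | D 0-3 | A 3-7 | C 7-12 | B 12-25 |
Completion: A=7  B=25  C=12  D=3
Turnaround (C−A): A=5  B=22  C=5  D=3
Waiting(D) = turnaround − burst = 3 − 3 = 0

0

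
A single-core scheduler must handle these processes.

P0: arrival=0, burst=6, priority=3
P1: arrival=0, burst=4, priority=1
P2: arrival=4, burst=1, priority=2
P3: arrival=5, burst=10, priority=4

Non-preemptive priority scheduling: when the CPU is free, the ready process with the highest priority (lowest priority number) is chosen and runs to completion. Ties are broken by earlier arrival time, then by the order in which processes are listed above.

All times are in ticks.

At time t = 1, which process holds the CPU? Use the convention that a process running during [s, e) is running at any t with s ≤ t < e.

P1

Gantt: | P1 0-4 | P2 4-5 | P0 5-11 | P3 11-21 |
Completion: P0=11  P1=4  P2=5  P3=21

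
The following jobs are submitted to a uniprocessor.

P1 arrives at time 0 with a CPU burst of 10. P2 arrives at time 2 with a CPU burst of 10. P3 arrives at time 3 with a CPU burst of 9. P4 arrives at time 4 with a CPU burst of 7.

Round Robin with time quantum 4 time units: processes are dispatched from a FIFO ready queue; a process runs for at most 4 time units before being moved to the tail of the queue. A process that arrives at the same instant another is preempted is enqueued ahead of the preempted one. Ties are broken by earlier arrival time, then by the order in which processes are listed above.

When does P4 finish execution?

31

Gantt: | P1 0-4 | P2 4-8 | P3 8-12 | P4 12-16 | P1 16-20 | P2 20-24 | P3 24-28 | P4 28-31 | P1 31-33 | P2 33-35 | P3 35-36 |
Completion: P1=33  P2=35  P3=36  P4=31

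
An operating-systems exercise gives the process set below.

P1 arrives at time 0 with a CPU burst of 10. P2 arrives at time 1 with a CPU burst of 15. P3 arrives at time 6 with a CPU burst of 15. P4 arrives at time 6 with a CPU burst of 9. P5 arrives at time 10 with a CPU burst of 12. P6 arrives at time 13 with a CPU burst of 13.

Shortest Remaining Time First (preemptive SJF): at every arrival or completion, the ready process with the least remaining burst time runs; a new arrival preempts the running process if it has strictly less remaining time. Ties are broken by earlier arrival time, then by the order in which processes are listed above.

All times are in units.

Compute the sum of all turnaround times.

Schedule: | P1 0-10 | P4 10-19 | P5 19-31 | P6 31-44 | P2 44-59 | P3 59-74 |
Completion: P1=10  P2=59  P3=74  P4=19  P5=31  P6=44
Turnaround (C−A): P1=10  P2=58  P3=68  P4=13  P5=21  P6=31
Turnaround = completion − arrival: P1=10, P2=58, P3=68, P4=13, P5=21, P6=31
Total turnaround = 10 + 58 + 68 + 13 + 21 + 31 = 201

201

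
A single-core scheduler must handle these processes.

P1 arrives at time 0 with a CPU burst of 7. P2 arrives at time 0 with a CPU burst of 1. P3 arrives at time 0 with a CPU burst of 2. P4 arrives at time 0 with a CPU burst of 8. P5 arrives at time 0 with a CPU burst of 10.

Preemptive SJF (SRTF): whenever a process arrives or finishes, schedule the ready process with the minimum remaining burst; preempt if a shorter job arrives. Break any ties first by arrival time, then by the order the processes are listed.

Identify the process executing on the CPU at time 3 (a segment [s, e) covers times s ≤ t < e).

Gantt: | P2 0-1 | P3 1-3 | P1 3-10 | P4 10-18 | P5 18-28 |
Completion: P1=10  P2=1  P3=3  P4=18  P5=28

P1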